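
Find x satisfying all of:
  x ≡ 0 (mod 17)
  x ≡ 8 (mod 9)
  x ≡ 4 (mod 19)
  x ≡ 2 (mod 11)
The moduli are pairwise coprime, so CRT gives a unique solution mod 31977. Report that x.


Product of moduli M = 17 · 9 · 19 · 11 = 31977.
Merge one congruence at a time:
  Start: x ≡ 0 (mod 17).
  Combine with x ≡ 8 (mod 9); new modulus lcm = 153.
    Write x = 0 + 17·t and substitute into x ≡ 8 (mod 9): 17·t ≡ 8 − 0 = 8 (mod 9).
    Reduce coefficients mod 9: 8·t ≡ 8 (mod 9).
    The inverse of 8 mod 9 is 8 (since 8·8 = 64 = 7·9 + 1), so t ≡ 8·8 = 64 ≡ 1 (mod 9).
    Then x = 0 + 17·1 = 17, valid modulo lcm(17, 9) = 153: x ≡ 17 (mod 153).
  Combine with x ≡ 4 (mod 19); new modulus lcm = 2907.
    Write x = 17 + 153·t and substitute into x ≡ 4 (mod 19): 153·t ≡ 4 − 17 = -13 (mod 19).
    Reduce coefficients mod 19: 1·t ≡ 6 (mod 19).
    So t ≡ 6 (mod 19).
    Then x = 17 + 153·6 = 935, valid modulo lcm(153, 19) = 2907: x ≡ 935 (mod 2907).
  Combine with x ≡ 2 (mod 11); new modulus lcm = 31977.
    Write x = 935 + 2907·t and substitute into x ≡ 2 (mod 11): 2907·t ≡ 2 − 935 = -933 (mod 11).
    Reduce coefficients mod 11: 3·t ≡ 2 (mod 11).
    The inverse of 3 mod 11 is 4 (since 3·4 = 12 = 1·11 + 1), so t ≡ 4·2 = 8 ≡ 8 (mod 11).
    Then x = 935 + 2907·8 = 24191, valid modulo lcm(2907, 11) = 31977: x ≡ 24191 (mod 31977).
Verify against each original: 24191 mod 17 = 0, 24191 mod 9 = 8, 24191 mod 19 = 4, 24191 mod 11 = 2.

x ≡ 24191 (mod 31977).


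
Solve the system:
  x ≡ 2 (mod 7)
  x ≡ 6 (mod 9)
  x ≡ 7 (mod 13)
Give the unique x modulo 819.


Moduli 7, 9, 13 are pairwise coprime; by CRT there is a unique solution modulo M = 7 · 9 · 13 = 819.
Solve pairwise, accumulating the modulus:
  Start with x ≡ 2 (mod 7).
  Combine with x ≡ 6 (mod 9): since gcd(7, 9) = 1, we get a unique residue mod 63.
    Write x = 2 + 7·t and substitute into x ≡ 6 (mod 9): 7·t ≡ 6 − 2 = 4 (mod 9).
    The inverse of 7 mod 9 is 4 (since 7·4 = 28 = 3·9 + 1), so t ≡ 4·4 = 16 ≡ 7 (mod 9).
    Then x = 2 + 7·7 = 51, valid modulo lcm(7, 9) = 63: x ≡ 51 (mod 63).
  Combine with x ≡ 7 (mod 13): since gcd(63, 13) = 1, we get a unique residue mod 819.
    Write x = 51 + 63·t and substitute into x ≡ 7 (mod 13): 63·t ≡ 7 − 51 = -44 (mod 13).
    Reduce coefficients mod 13: 11·t ≡ 8 (mod 13).
    The inverse of 11 mod 13 is 6 (since 11·6 = 66 = 5·13 + 1), so t ≡ 6·8 = 48 ≡ 9 (mod 13).
    Then x = 51 + 63·9 = 618, valid modulo lcm(63, 13) = 819: x ≡ 618 (mod 819).
Verify: 618 mod 7 = 2 ✓, 618 mod 9 = 6 ✓, 618 mod 13 = 7 ✓.

x ≡ 618 (mod 819).


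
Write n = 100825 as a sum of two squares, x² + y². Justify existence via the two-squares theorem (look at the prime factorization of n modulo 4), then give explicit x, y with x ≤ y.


Step 1: Factor n = 100825 = 5^2 · 37 · 109.
Step 2: Check the mod-4 condition on each prime factor: 5 ≡ 1 (mod 4), exponent 2; 37 ≡ 1 (mod 4), exponent 1; 109 ≡ 1 (mod 4), exponent 1.
All primes ≡ 3 (mod 4) appear to even exponent (or don't appear), so by the two-squares theorem n IS expressible as a sum of two squares.
Step 3: Build a representation. Group n = k² · m with k = 5 and m = 37 · 109 = 4033 (a product of primes ≡ 1 (mod 4)); a representation of m scales to one of n via (k·x)² + (k·y)² = k²(x² + y²). Each prime p ≡ 1 (mod 4) is itself a sum of two squares; find a² by testing p − a² for a perfect square:
  37: 37 − 1² = 36 = 6² ⇒ 37 = 1² + 6².
  109: 109 − 1² = 108, 109 − 2² = 105, 109 − 3² = 100 = 10² ⇒ 109 = 3² + 10².
  Combine using the Brahmagupta–Fibonacci identity (a² + b²)(c² + d²) = (ac − bd)² + (ad + bc)² = (ac + bd)² + (ad − bc)²:
  37 · 109 = 4033: from (1² + 6²)(3² + 10²), take (1·3 − 6·10, 1·10 + 6·3) = (3 − 60, 10 + 18) = (-57, 28); dropping signs (only squares matter) gives (57, 28); check 57² + 28² = 3249 + 784 = 4033 ✓.
  Scale by k = 5: (5·57, 5·28) = (285, 140).
Step 4: Order so x ≤ y and verify: 140² + 285² = 19600 + 81225 = 100825 = n. ✓

n = 100825 = 140² + 285² (one valid representation with x ≤ y).


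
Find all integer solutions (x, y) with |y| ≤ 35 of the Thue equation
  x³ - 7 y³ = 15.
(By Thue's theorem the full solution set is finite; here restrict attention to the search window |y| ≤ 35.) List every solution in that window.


The equation is x³ - 7y³ = 15. For fixed y, x³ = 7·y³ + 15, so a solution requires the RHS to be a perfect cube.
Strategy: iterate y from -35 to 35, compute RHS = 7·y³ + 15, and check whether it is a (positive or negative) perfect cube.
Check small values of y:
  y = 0: RHS = 15 is not a perfect cube.
  y = 1: RHS = 22 is not a perfect cube.
  y = -1: RHS = 8 = (2)³ ⇒ x = 2 works.
  y = 2: RHS = 71 is not a perfect cube.
  y = -2: RHS = -41 is not a perfect cube.
  y = 3: RHS = 204 is not a perfect cube.
  y = -3: RHS = -174 is not a perfect cube.
Continuing, at y = 23: RHS = 85184 = (44)³ ⇒ x = 44 works.
Searching the remaining y in |y| ≤ 35 finds no further solutions.
Collected solutions: (2, -1), (44, 23).

Solutions (with |y| ≤ 35): (2, -1), (44, 23).


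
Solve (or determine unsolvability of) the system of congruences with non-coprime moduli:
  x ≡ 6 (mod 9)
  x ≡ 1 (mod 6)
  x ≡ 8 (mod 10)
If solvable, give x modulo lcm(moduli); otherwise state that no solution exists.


Moduli 9, 6, 10 are not pairwise coprime, so CRT works modulo lcm(m_i) when all pairwise compatibility conditions hold.
Pairwise compatibility: gcd(m_i, m_j) must divide a_i - a_j for every pair.
Merge one congruence at a time:
  Start: x ≡ 6 (mod 9).
  Combine with x ≡ 1 (mod 6): gcd(9, 6) = 3, and 1 - 6 = -5 is NOT divisible by 3.
    ⇒ system is inconsistent (no integer solution).

No solution (the system is inconsistent).


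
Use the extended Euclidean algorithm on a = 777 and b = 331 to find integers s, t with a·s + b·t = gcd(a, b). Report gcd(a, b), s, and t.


Euclidean algorithm on (777, 331) — divide until remainder is 0:
  777 = 2 · 331 + 115
  331 = 2 · 115 + 101
  115 = 1 · 101 + 14
  101 = 7 · 14 + 3
  14 = 4 · 3 + 2
  3 = 1 · 2 + 1
  2 = 2 · 1 + 0
gcd(777, 331) = 1.
Track Bezout coefficients alongside the remainders: start with r₀ = 777 = a·1 + b·0 (s = 1, t = 0) and r₁ = 331 = a·0 + b·1 (s = 0, t = 1); each new remainder r_{k+1} = r_{k-1} − q_k·r_k inherits s_{k+1} = s_{k-1} − q_k·s_k, t_{k+1} = t_{k-1} − q_k·t_k, so r_k = a·s_k + b·t_k at every step:
  q = 2: r = 115, s = 1 − 2·0 = 1, t = 0 − 2·1 = -2  (check: 777·1 + 331·(-2) = 115)
  q = 2: r = 101, s = 0 − 2·1 = -2, t = 1 − 2·(-2) = 5  (check: 777·(-2) + 331·5 = 101)
  q = 1: r = 14, s = 1 − 1·(-2) = 3, t = -2 − 1·5 = -7  (check: 777·3 + 331·(-7) = 14)
  q = 7: r = 3, s = -2 − 7·3 = -23, t = 5 − 7·(-7) = 54  (check: 777·(-23) + 331·54 = 3)
  q = 4: r = 2, s = 3 − 4·(-23) = 95, t = -7 − 4·54 = -223  (check: 777·95 + 331·(-223) = 2)
  q = 1: r = 1, s = -23 − 1·95 = -118, t = 54 − 1·(-223) = 277  (check: 777·(-118) + 331·277 = 1)
The row with r = 1 (the gcd) gives the Bezout coefficients s = -118, t = 277.
Result: 777 · (-118) + 331 · (277) = 1.

gcd(777, 331) = 1; s = -118, t = 277 (check: 777·(-118) + 331·277 = 1).


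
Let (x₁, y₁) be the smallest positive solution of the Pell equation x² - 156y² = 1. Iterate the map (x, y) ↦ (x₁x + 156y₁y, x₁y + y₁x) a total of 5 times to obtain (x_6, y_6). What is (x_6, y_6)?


Step 1: Find the fundamental solution (x₁, y₁) of x² - 156y² = 1.
  Expand √156 as a continued fraction. a₀ = ⌊√156⌋ = 12; iterate m_{k+1} = d_k·a_k − m_k, d_{k+1} = (156 − m_{k+1}²)/d_k, a_{k+1} = ⌊(a₀ + m_{k+1})/d_{k+1}⌋ (starting m₀ = 0, d₀ = 1), with convergents p_k = a_k·p_{k-1} + p_{k-2}, q_k = a_k·q_{k-1} + q_{k-2} (p₋₁ = 1, q₋₁ = 0):
  k = 0: a₀ = 12; p₀/q₀ = 12/1; p₀² − 156·q₀² = 144 − 156 = -12.
  k = 1: m = 12, d = 12, a = ⌊(12 + 12)/12⌋ = 2; p/q = (2·12 + 1)/(2·1 + 0) = 25/2; p² − 156·q² = 625 − 624 = 1.
  The first convergent with p² − 156·q² = 1 gives the fundamental solution (x₁, y₁) = (25, 2).
Step 2: Apply the recurrence (x_{n+1}, y_{n+1}) = (x₁x_n + 156y₁y_n, x₁y_n + y₁x_n) repeatedly.
  From (x_1, y_1) = (25, 2): x_2 = 25·25 + 156·2·2 = 1249; y_2 = 25·2 + 2·25 = 100.
  From (x_2, y_2) = (1249, 100): x_3 = 25·1249 + 156·2·100 = 62425; y_3 = 25·100 + 2·1249 = 4998.
  From (x_3, y_3) = (62425, 4998): x_4 = 25·62425 + 156·2·4998 = 3120001; y_4 = 25·4998 + 2·62425 = 249800.
  From (x_4, y_4) = (3120001, 249800): x_5 = 25·3120001 + 156·2·249800 = 155937625; y_5 = 25·249800 + 2·3120001 = 12485002.
  From (x_5, y_5) = (155937625, 12485002): x_6 = 25·155937625 + 156·2·12485002 = 7793761249; y_6 = 25·12485002 + 2·155937625 = 624000300.
Step 3: Verify x_6² - 156·y_6² = 60742714406414040001 - 60742714406414040000 = 1 (should be 1). ✓

(x_1, y_1) = (25, 2); (x_6, y_6) = (7793761249, 624000300).


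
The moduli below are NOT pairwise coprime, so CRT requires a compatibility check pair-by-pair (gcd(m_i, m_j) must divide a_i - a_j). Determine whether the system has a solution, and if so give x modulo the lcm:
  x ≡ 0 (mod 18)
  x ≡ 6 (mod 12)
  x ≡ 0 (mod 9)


Moduli 18, 12, 9 are not pairwise coprime, so CRT works modulo lcm(m_i) when all pairwise compatibility conditions hold.
Pairwise compatibility: gcd(m_i, m_j) must divide a_i - a_j for every pair.
Merge one congruence at a time:
  Start: x ≡ 0 (mod 18).
  Combine with x ≡ 6 (mod 12): gcd(18, 12) = 6; 6 - 0 = 6, which IS divisible by 6, so compatible.
    Write x = 0 + 18·t and substitute into x ≡ 6 (mod 12): 18·t ≡ 6 − 0 = 6 (mod 12).
    Divide the congruence (and modulus) by g = 6: 3·t ≡ 1 (mod 2).
    Reduce coefficients mod 2: 1·t ≡ 1 (mod 2).
    So t ≡ 1 (mod 2).
    Then x = 0 + 18·1 = 18, valid modulo lcm(18, 12) = 36: x ≡ 18 (mod 36).
  Combine with x ≡ 0 (mod 9): gcd(36, 9) = 9; 0 - 18 = -18, which IS divisible by 9, so compatible.
    Write x = 18 + 36·t and substitute into x ≡ 0 (mod 9): 36·t ≡ 0 − 18 = -18 (mod 9).
    Divide the congruence (and modulus) by g = 9: 4·t ≡ -2 (mod 1).
    Modulo 1 every t works; take t = 0.
    Then x = 18 + 36·0 = 18, valid modulo lcm(36, 9) = 36: x ≡ 18 (mod 36).
Verify: 18 mod 18 = 0, 18 mod 12 = 6, 18 mod 9 = 0.

x ≡ 18 (mod 36).


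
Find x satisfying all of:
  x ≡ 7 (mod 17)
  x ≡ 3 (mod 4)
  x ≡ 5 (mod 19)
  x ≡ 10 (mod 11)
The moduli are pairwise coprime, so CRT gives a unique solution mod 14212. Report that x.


Product of moduli M = 17 · 4 · 19 · 11 = 14212.
Merge one congruence at a time:
  Start: x ≡ 7 (mod 17).
  Combine with x ≡ 3 (mod 4); new modulus lcm = 68.
    Write x = 7 + 17·t and substitute into x ≡ 3 (mod 4): 17·t ≡ 3 − 7 = -4 (mod 4).
    Reduce coefficients mod 4: 1·t ≡ 0 (mod 4).
    So t ≡ 0 (mod 4).
    Then x = 7 + 17·0 = 7, valid modulo lcm(17, 4) = 68: x ≡ 7 (mod 68).
  Combine with x ≡ 5 (mod 19); new modulus lcm = 1292.
    Write x = 7 + 68·t and substitute into x ≡ 5 (mod 19): 68·t ≡ 5 − 7 = -2 (mod 19).
    Reduce coefficients mod 19: 11·t ≡ 17 (mod 19).
    The inverse of 11 mod 19 is 7 (since 11·7 = 77 = 4·19 + 1), so t ≡ 7·17 = 119 ≡ 5 (mod 19).
    Then x = 7 + 68·5 = 347, valid modulo lcm(68, 19) = 1292: x ≡ 347 (mod 1292).
  Combine with x ≡ 10 (mod 11); new modulus lcm = 14212.
    Write x = 347 + 1292·t and substitute into x ≡ 10 (mod 11): 1292·t ≡ 10 − 347 = -337 (mod 11).
    Reduce coefficients mod 11: 5·t ≡ 4 (mod 11).
    The inverse of 5 mod 11 is 9 (since 5·9 = 45 = 4·11 + 1), so t ≡ 9·4 = 36 ≡ 3 (mod 11).
    Then x = 347 + 1292·3 = 4223, valid modulo lcm(1292, 11) = 14212: x ≡ 4223 (mod 14212).
Verify against each original: 4223 mod 17 = 7, 4223 mod 4 = 3, 4223 mod 19 = 5, 4223 mod 11 = 10.

x ≡ 4223 (mod 14212).


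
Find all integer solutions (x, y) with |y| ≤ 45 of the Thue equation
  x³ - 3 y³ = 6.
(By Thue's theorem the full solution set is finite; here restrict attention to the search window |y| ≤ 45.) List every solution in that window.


The equation is x³ - 3y³ = 6. For fixed y, x³ = 3·y³ + 6, so a solution requires the RHS to be a perfect cube.
Strategy: iterate y from -45 to 45, compute RHS = 3·y³ + 6, and check whether it is a (positive or negative) perfect cube.
Check small values of y:
  y = 0: RHS = 6 is not a perfect cube.
  y = 1: RHS = 9 is not a perfect cube.
  y = -1: RHS = 3 is not a perfect cube.
  y = 2: RHS = 30 is not a perfect cube.
  y = -2: RHS = -18 is not a perfect cube.
  y = 3: RHS = 87 is not a perfect cube.
  y = -3: RHS = -75 is not a perfect cube.
Continuing the search up to |y| = 45 finds no solutions either.
No (x, y) in the scanned range satisfies the equation.

No integer solutions with |y| ≤ 45.


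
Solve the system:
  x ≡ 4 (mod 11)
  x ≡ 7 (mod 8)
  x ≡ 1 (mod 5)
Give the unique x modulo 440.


Moduli 11, 8, 5 are pairwise coprime; by CRT there is a unique solution modulo M = 11 · 8 · 5 = 440.
Solve pairwise, accumulating the modulus:
  Start with x ≡ 4 (mod 11).
  Combine with x ≡ 7 (mod 8): since gcd(11, 8) = 1, we get a unique residue mod 88.
    Write x = 4 + 11·t and substitute into x ≡ 7 (mod 8): 11·t ≡ 7 − 4 = 3 (mod 8).
    Reduce coefficients mod 8: 3·t ≡ 3 (mod 8).
    The inverse of 3 mod 8 is 3 (since 3·3 = 9 = 1·8 + 1), so t ≡ 3·3 = 9 ≡ 1 (mod 8).
    Then x = 4 + 11·1 = 15, valid modulo lcm(11, 8) = 88: x ≡ 15 (mod 88).
  Combine with x ≡ 1 (mod 5): since gcd(88, 5) = 1, we get a unique residue mod 440.
    Write x = 15 + 88·t and substitute into x ≡ 1 (mod 5): 88·t ≡ 1 − 15 = -14 (mod 5).
    Reduce coefficients mod 5: 3·t ≡ 1 (mod 5).
    The inverse of 3 mod 5 is 2 (since 3·2 = 6 = 1·5 + 1), so t ≡ 2·1 = 2 ≡ 2 (mod 5).
    Then x = 15 + 88·2 = 191, valid modulo lcm(88, 5) = 440: x ≡ 191 (mod 440).
Verify: 191 mod 11 = 4 ✓, 191 mod 8 = 7 ✓, 191 mod 5 = 1 ✓.

x ≡ 191 (mod 440).


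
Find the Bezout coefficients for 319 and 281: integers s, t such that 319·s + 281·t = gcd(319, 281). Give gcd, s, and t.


Euclidean algorithm on (319, 281) — divide until remainder is 0:
  319 = 1 · 281 + 38
  281 = 7 · 38 + 15
  38 = 2 · 15 + 8
  15 = 1 · 8 + 7
  8 = 1 · 7 + 1
  7 = 7 · 1 + 0
gcd(319, 281) = 1.
Track Bezout coefficients alongside the remainders: start with r₀ = 319 = a·1 + b·0 (s = 1, t = 0) and r₁ = 281 = a·0 + b·1 (s = 0, t = 1); each new remainder r_{k+1} = r_{k-1} − q_k·r_k inherits s_{k+1} = s_{k-1} − q_k·s_k, t_{k+1} = t_{k-1} − q_k·t_k, so r_k = a·s_k + b·t_k at every step:
  q = 1: r = 38, s = 1 − 1·0 = 1, t = 0 − 1·1 = -1  (check: 319·1 + 281·(-1) = 38)
  q = 7: r = 15, s = 0 − 7·1 = -7, t = 1 − 7·(-1) = 8  (check: 319·(-7) + 281·8 = 15)
  q = 2: r = 8, s = 1 − 2·(-7) = 15, t = -1 − 2·8 = -17  (check: 319·15 + 281·(-17) = 8)
  q = 1: r = 7, s = -7 − 1·15 = -22, t = 8 − 1·(-17) = 25  (check: 319·(-22) + 281·25 = 7)
  q = 1: r = 1, s = 15 − 1·(-22) = 37, t = -17 − 1·25 = -42  (check: 319·37 + 281·(-42) = 1)
The row with r = 1 (the gcd) gives the Bezout coefficients s = 37, t = -42.
Result: 319 · (37) + 281 · (-42) = 1.

gcd(319, 281) = 1; s = 37, t = -42 (check: 319·37 + 281·(-42) = 1).


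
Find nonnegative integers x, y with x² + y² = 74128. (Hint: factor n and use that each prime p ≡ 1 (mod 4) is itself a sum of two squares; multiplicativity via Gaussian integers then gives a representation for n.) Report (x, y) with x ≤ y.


Step 1: Factor n = 74128 = 2^4 · 41 · 113.
Step 2: Check the mod-4 condition on each prime factor: 2 = 2 (special); 41 ≡ 1 (mod 4), exponent 1; 113 ≡ 1 (mod 4), exponent 1.
All primes ≡ 3 (mod 4) appear to even exponent (or don't appear), so by the two-squares theorem n IS expressible as a sum of two squares.
Step 3: Build a representation. Group n = k² · m with k = 4 and m = 41 · 113 = 4633 (a product of primes ≡ 1 (mod 4)); a representation of m scales to one of n via (k·x)² + (k·y)² = k²(x² + y²). Each prime p ≡ 1 (mod 4) is itself a sum of two squares; find a² by testing p − a² for a perfect square:
  41: 41 − 1² = 40, 41 − 2² = 37, 41 − 3² = 32, 41 − 4² = 25 = 5² ⇒ 41 = 4² + 5².
  113: 113 − 1² = 112, 113 − 2² = 109, 113 − 3² = 104, 113 − 4² = 97, 113 − 5² = 88, 113 − 6² = 77, 113 − 7² = 64 = 8² ⇒ 113 = 7² + 8².
  Combine using the Brahmagupta–Fibonacci identity (a² + b²)(c² + d²) = (ac − bd)² + (ad + bc)² = (ac + bd)² + (ad − bc)²:
  41 · 113 = 4633: from (4² + 5²)(7² + 8²), take (4·7 − 5·8, 4·8 + 5·7) = (28 − 40, 32 + 35) = (-12, 67); dropping signs (only squares matter) gives (12, 67); check 12² + 67² = 144 + 4489 = 4633 ✓.
  Scale by k = 4: (4·12, 4·67) = (48, 268).
Step 4: Order so x ≤ y and verify: 48² + 268² = 2304 + 71824 = 74128 = n. ✓

n = 74128 = 48² + 268² (one valid representation with x ≤ y).


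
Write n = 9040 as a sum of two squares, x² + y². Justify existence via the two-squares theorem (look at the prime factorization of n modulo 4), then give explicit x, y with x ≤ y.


Step 1: Factor n = 9040 = 2^4 · 5 · 113.
Step 2: Check the mod-4 condition on each prime factor: 2 = 2 (special); 5 ≡ 1 (mod 4), exponent 1; 113 ≡ 1 (mod 4), exponent 1.
All primes ≡ 3 (mod 4) appear to even exponent (or don't appear), so by the two-squares theorem n IS expressible as a sum of two squares.
Step 3: Build a representation. Group n = k² · m with k = 4 and m = 5 · 113 = 565 (a product of primes ≡ 1 (mod 4)); a representation of m scales to one of n via (k·x)² + (k·y)² = k²(x² + y²). Each prime p ≡ 1 (mod 4) is itself a sum of two squares; find a² by testing p − a² for a perfect square:
  5: 5 − 1² = 4 = 2² ⇒ 5 = 1² + 2².
  113: 113 − 1² = 112, 113 − 2² = 109, 113 − 3² = 104, 113 − 4² = 97, 113 − 5² = 88, 113 − 6² = 77, 113 − 7² = 64 = 8² ⇒ 113 = 7² + 8².
  Combine using the Brahmagupta–Fibonacci identity (a² + b²)(c² + d²) = (ac − bd)² + (ad + bc)² = (ac + bd)² + (ad − bc)²:
  5 · 113 = 565: from (1² + 2²)(7² + 8²), take (1·7 − 2·8, 1·8 + 2·7) = (7 − 16, 8 + 14) = (-9, 22); dropping signs (only squares matter) gives (9, 22); check 9² + 22² = 81 + 484 = 565 ✓.
  Scale by k = 4: (4·9, 4·22) = (36, 88).
Step 4: Order so x ≤ y and verify: 36² + 88² = 1296 + 7744 = 9040 = n. ✓

n = 9040 = 36² + 88² (one valid representation with x ≤ y).


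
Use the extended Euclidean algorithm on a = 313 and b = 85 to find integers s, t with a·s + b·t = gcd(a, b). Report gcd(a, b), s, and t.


Euclidean algorithm on (313, 85) — divide until remainder is 0:
  313 = 3 · 85 + 58
  85 = 1 · 58 + 27
  58 = 2 · 27 + 4
  27 = 6 · 4 + 3
  4 = 1 · 3 + 1
  3 = 3 · 1 + 0
gcd(313, 85) = 1.
Track Bezout coefficients alongside the remainders: start with r₀ = 313 = a·1 + b·0 (s = 1, t = 0) and r₁ = 85 = a·0 + b·1 (s = 0, t = 1); each new remainder r_{k+1} = r_{k-1} − q_k·r_k inherits s_{k+1} = s_{k-1} − q_k·s_k, t_{k+1} = t_{k-1} − q_k·t_k, so r_k = a·s_k + b·t_k at every step:
  q = 3: r = 58, s = 1 − 3·0 = 1, t = 0 − 3·1 = -3  (check: 313·1 + 85·(-3) = 58)
  q = 1: r = 27, s = 0 − 1·1 = -1, t = 1 − 1·(-3) = 4  (check: 313·(-1) + 85·4 = 27)
  q = 2: r = 4, s = 1 − 2·(-1) = 3, t = -3 − 2·4 = -11  (check: 313·3 + 85·(-11) = 4)
  q = 6: r = 3, s = -1 − 6·3 = -19, t = 4 − 6·(-11) = 70  (check: 313·(-19) + 85·70 = 3)
  q = 1: r = 1, s = 3 − 1·(-19) = 22, t = -11 − 1·70 = -81  (check: 313·22 + 85·(-81) = 1)
The row with r = 1 (the gcd) gives the Bezout coefficients s = 22, t = -81.
Result: 313 · (22) + 85 · (-81) = 1.

gcd(313, 85) = 1; s = 22, t = -81 (check: 313·22 + 85·(-81) = 1).


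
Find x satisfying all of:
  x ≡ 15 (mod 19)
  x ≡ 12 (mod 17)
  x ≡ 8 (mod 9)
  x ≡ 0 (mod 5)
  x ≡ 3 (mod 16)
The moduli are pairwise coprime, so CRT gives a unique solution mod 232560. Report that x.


Product of moduli M = 19 · 17 · 9 · 5 · 16 = 232560.
Merge one congruence at a time:
  Start: x ≡ 15 (mod 19).
  Combine with x ≡ 12 (mod 17); new modulus lcm = 323.
    Write x = 15 + 19·t and substitute into x ≡ 12 (mod 17): 19·t ≡ 12 − 15 = -3 (mod 17).
    Reduce coefficients mod 17: 2·t ≡ 14 (mod 17).
    The inverse of 2 mod 17 is 9 (since 2·9 = 18 = 1·17 + 1), so t ≡ 9·14 = 126 ≡ 7 (mod 17).
    Then x = 15 + 19·7 = 148, valid modulo lcm(19, 17) = 323: x ≡ 148 (mod 323).
  Combine with x ≡ 8 (mod 9); new modulus lcm = 2907.
    Write x = 148 + 323·t and substitute into x ≡ 8 (mod 9): 323·t ≡ 8 − 148 = -140 (mod 9).
    Reduce coefficients mod 9: 8·t ≡ 4 (mod 9).
    The inverse of 8 mod 9 is 8 (since 8·8 = 64 = 7·9 + 1), so t ≡ 8·4 = 32 ≡ 5 (mod 9).
    Then x = 148 + 323·5 = 1763, valid modulo lcm(323, 9) = 2907: x ≡ 1763 (mod 2907).
  Combine with x ≡ 0 (mod 5); new modulus lcm = 14535.
    Write x = 1763 + 2907·t and substitute into x ≡ 0 (mod 5): 2907·t ≡ 0 − 1763 = -1763 (mod 5).
    Reduce coefficients mod 5: 2·t ≡ 2 (mod 5).
    The inverse of 2 mod 5 is 3 (since 2·3 = 6 = 1·5 + 1), so t ≡ 3·2 = 6 ≡ 1 (mod 5).
    Then x = 1763 + 2907·1 = 4670, valid modulo lcm(2907, 5) = 14535: x ≡ 4670 (mod 14535).
  Combine with x ≡ 3 (mod 16); new modulus lcm = 232560.
    Write x = 4670 + 14535·t and substitute into x ≡ 3 (mod 16): 14535·t ≡ 3 − 4670 = -4667 (mod 16).
    Reduce coefficients mod 16: 7·t ≡ 5 (mod 16).
    The inverse of 7 mod 16 is 7 (since 7·7 = 49 = 3·16 + 1), so t ≡ 7·5 = 35 ≡ 3 (mod 16).
    Then x = 4670 + 14535·3 = 48275, valid modulo lcm(14535, 16) = 232560: x ≡ 48275 (mod 232560).
Verify against each original: 48275 mod 19 = 15, 48275 mod 17 = 12, 48275 mod 9 = 8, 48275 mod 5 = 0, 48275 mod 16 = 3.

x ≡ 48275 (mod 232560).


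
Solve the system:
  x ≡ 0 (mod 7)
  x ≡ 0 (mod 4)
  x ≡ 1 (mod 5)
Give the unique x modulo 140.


Moduli 7, 4, 5 are pairwise coprime; by CRT there is a unique solution modulo M = 7 · 4 · 5 = 140.
Solve pairwise, accumulating the modulus:
  Start with x ≡ 0 (mod 7).
  Combine with x ≡ 0 (mod 4): since gcd(7, 4) = 1, we get a unique residue mod 28.
    Write x = 0 + 7·t and substitute into x ≡ 0 (mod 4): 7·t ≡ 0 − 0 = 0 (mod 4).
    Reduce coefficients mod 4: 3·t ≡ 0 (mod 4).
    The inverse of 3 mod 4 is 3 (since 3·3 = 9 = 2·4 + 1), so t ≡ 3·0 = 0 ≡ 0 (mod 4).
    Then x = 0 + 7·0 = 0, valid modulo lcm(7, 4) = 28: x ≡ 0 (mod 28).
  Combine with x ≡ 1 (mod 5): since gcd(28, 5) = 1, we get a unique residue mod 140.
    Write x = 0 + 28·t and substitute into x ≡ 1 (mod 5): 28·t ≡ 1 − 0 = 1 (mod 5).
    Reduce coefficients mod 5: 3·t ≡ 1 (mod 5).
    The inverse of 3 mod 5 is 2 (since 3·2 = 6 = 1·5 + 1), so t ≡ 2·1 = 2 ≡ 2 (mod 5).
    Then x = 0 + 28·2 = 56, valid modulo lcm(28, 5) = 140: x ≡ 56 (mod 140).
Verify: 56 mod 7 = 0 ✓, 56 mod 4 = 0 ✓, 56 mod 5 = 1 ✓.

x ≡ 56 (mod 140).


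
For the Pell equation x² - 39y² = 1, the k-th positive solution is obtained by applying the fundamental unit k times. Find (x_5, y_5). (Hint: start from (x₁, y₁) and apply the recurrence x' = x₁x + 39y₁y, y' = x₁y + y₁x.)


Step 1: Find the fundamental solution (x₁, y₁) of x² - 39y² = 1.
  Expand √39 as a continued fraction. a₀ = ⌊√39⌋ = 6; iterate m_{k+1} = d_k·a_k − m_k, d_{k+1} = (39 − m_{k+1}²)/d_k, a_{k+1} = ⌊(a₀ + m_{k+1})/d_{k+1}⌋ (starting m₀ = 0, d₀ = 1), with convergents p_k = a_k·p_{k-1} + p_{k-2}, q_k = a_k·q_{k-1} + q_{k-2} (p₋₁ = 1, q₋₁ = 0):
  k = 0: a₀ = 6; p₀/q₀ = 6/1; p₀² − 39·q₀² = 36 − 39 = -3.
  k = 1: m = 6, d = 3, a = ⌊(6 + 6)/3⌋ = 4; p/q = (4·6 + 1)/(4·1 + 0) = 25/4; p² − 39·q² = 625 − 624 = 1.
  The first convergent with p² − 39·q² = 1 gives the fundamental solution (x₁, y₁) = (25, 4).
Step 2: Apply the recurrence (x_{n+1}, y_{n+1}) = (x₁x_n + 39y₁y_n, x₁y_n + y₁x_n) repeatedly.
  From (x_1, y_1) = (25, 4): x_2 = 25·25 + 39·4·4 = 1249; y_2 = 25·4 + 4·25 = 200.
  From (x_2, y_2) = (1249, 200): x_3 = 25·1249 + 39·4·200 = 62425; y_3 = 25·200 + 4·1249 = 9996.
  From (x_3, y_3) = (62425, 9996): x_4 = 25·62425 + 39·4·9996 = 3120001; y_4 = 25·9996 + 4·62425 = 499600.
  From (x_4, y_4) = (3120001, 499600): x_5 = 25·3120001 + 39·4·499600 = 155937625; y_5 = 25·499600 + 4·3120001 = 24970004.
Step 3: Verify x_5² - 39·y_5² = 24316542890640625 - 24316542890640624 = 1 (should be 1). ✓

(x_1, y_1) = (25, 4); (x_5, y_5) = (155937625, 24970004).


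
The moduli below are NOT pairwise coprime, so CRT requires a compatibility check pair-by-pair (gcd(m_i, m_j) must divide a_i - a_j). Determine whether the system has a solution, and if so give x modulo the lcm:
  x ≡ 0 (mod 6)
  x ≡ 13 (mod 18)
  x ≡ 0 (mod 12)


Moduli 6, 18, 12 are not pairwise coprime, so CRT works modulo lcm(m_i) when all pairwise compatibility conditions hold.
Pairwise compatibility: gcd(m_i, m_j) must divide a_i - a_j for every pair.
Merge one congruence at a time:
  Start: x ≡ 0 (mod 6).
  Combine with x ≡ 13 (mod 18): gcd(6, 18) = 6, and 13 - 0 = 13 is NOT divisible by 6.
    ⇒ system is inconsistent (no integer solution).

No solution (the system is inconsistent).


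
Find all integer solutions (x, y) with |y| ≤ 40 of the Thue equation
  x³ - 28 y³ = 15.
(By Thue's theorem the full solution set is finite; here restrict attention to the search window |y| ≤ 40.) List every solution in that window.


The equation is x³ - 28y³ = 15. For fixed y, x³ = 28·y³ + 15, so a solution requires the RHS to be a perfect cube.
Strategy: iterate y from -40 to 40, compute RHS = 28·y³ + 15, and check whether it is a (positive or negative) perfect cube.
Check small values of y:
  y = 0: RHS = 15 is not a perfect cube.
  y = 1: RHS = 43 is not a perfect cube.
  y = -1: RHS = -13 is not a perfect cube.
  y = 2: RHS = 239 is not a perfect cube.
  y = -2: RHS = -209 is not a perfect cube.
  y = 3: RHS = 771 is not a perfect cube.
  y = -3: RHS = -741 is not a perfect cube.
Continuing the search up to |y| = 40 finds no solutions either.
No (x, y) in the scanned range satisfies the equation.

No integer solutions with |y| ≤ 40.


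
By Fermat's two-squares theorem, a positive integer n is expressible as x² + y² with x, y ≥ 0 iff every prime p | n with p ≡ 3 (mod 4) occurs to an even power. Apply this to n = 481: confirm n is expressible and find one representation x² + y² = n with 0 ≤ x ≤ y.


Step 1: Factor n = 481 = 13 · 37.
Step 2: Check the mod-4 condition on each prime factor: 13 ≡ 1 (mod 4), exponent 1; 37 ≡ 1 (mod 4), exponent 1.
All primes ≡ 3 (mod 4) appear to even exponent (or don't appear), so by the two-squares theorem n IS expressible as a sum of two squares.
Step 3: Build a representation. Here n = 13 · 37 is a product of primes ≡ 1 (mod 4). Each prime p ≡ 1 (mod 4) is itself a sum of two squares; find a² by testing p − a² for a perfect square:
  13: 13 − 1² = 12, 13 − 2² = 9 = 3² ⇒ 13 = 2² + 3².
  37: 37 − 1² = 36 = 6² ⇒ 37 = 1² + 6².
  Combine using the Brahmagupta–Fibonacci identity (a² + b²)(c² + d²) = (ac − bd)² + (ad + bc)² = (ac + bd)² + (ad − bc)²:
  13 · 37 = 481: from (2² + 3²)(1² + 6²), take (2·1 − 3·6, 2·6 + 3·1) = (2 − 18, 12 + 3) = (-16, 15); dropping signs (only squares matter) gives (16, 15); check 16² + 15² = 256 + 225 = 481 ✓.
Step 4: Order so x ≤ y and verify: 15² + 16² = 225 + 256 = 481 = n. ✓

n = 481 = 15² + 16² (one valid representation with x ≤ y).


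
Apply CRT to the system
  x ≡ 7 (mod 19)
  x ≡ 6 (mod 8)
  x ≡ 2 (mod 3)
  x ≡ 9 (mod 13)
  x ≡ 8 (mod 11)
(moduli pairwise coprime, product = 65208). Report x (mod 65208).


Product of moduli M = 19 · 8 · 3 · 13 · 11 = 65208.
Merge one congruence at a time:
  Start: x ≡ 7 (mod 19).
  Combine with x ≡ 6 (mod 8); new modulus lcm = 152.
    Write x = 7 + 19·t and substitute into x ≡ 6 (mod 8): 19·t ≡ 6 − 7 = -1 (mod 8).
    Reduce coefficients mod 8: 3·t ≡ 7 (mod 8).
    The inverse of 3 mod 8 is 3 (since 3·3 = 9 = 1·8 + 1), so t ≡ 3·7 = 21 ≡ 5 (mod 8).
    Then x = 7 + 19·5 = 102, valid modulo lcm(19, 8) = 152: x ≡ 102 (mod 152).
  Combine with x ≡ 2 (mod 3); new modulus lcm = 456.
    Write x = 102 + 152·t and substitute into x ≡ 2 (mod 3): 152·t ≡ 2 − 102 = -100 (mod 3).
    Reduce coefficients mod 3: 2·t ≡ 2 (mod 3).
    The inverse of 2 mod 3 is 2 (since 2·2 = 4 = 1·3 + 1), so t ≡ 2·2 = 4 ≡ 1 (mod 3).
    Then x = 102 + 152·1 = 254, valid modulo lcm(152, 3) = 456: x ≡ 254 (mod 456).
  Combine with x ≡ 9 (mod 13); new modulus lcm = 5928.
    Write x = 254 + 456·t and substitute into x ≡ 9 (mod 13): 456·t ≡ 9 − 254 = -245 (mod 13).
    Reduce coefficients mod 13: 1·t ≡ 2 (mod 13).
    So t ≡ 2 (mod 13).
    Then x = 254 + 456·2 = 1166, valid modulo lcm(456, 13) = 5928: x ≡ 1166 (mod 5928).
  Combine with x ≡ 8 (mod 11); new modulus lcm = 65208.
    Write x = 1166 + 5928·t and substitute into x ≡ 8 (mod 11): 5928·t ≡ 8 − 1166 = -1158 (mod 11).
    Reduce coefficients mod 11: 10·t ≡ 8 (mod 11).
    The inverse of 10 mod 11 is 10 (since 10·10 = 100 = 9·11 + 1), so t ≡ 10·8 = 80 ≡ 3 (mod 11).
    Then x = 1166 + 5928·3 = 18950, valid modulo lcm(5928, 11) = 65208: x ≡ 18950 (mod 65208).
Verify against each original: 18950 mod 19 = 7, 18950 mod 8 = 6, 18950 mod 3 = 2, 18950 mod 13 = 9, 18950 mod 11 = 8.

x ≡ 18950 (mod 65208).


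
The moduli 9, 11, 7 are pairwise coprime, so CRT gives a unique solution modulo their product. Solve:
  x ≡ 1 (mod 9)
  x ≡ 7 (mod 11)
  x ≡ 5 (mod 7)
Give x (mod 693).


Moduli 9, 11, 7 are pairwise coprime; by CRT there is a unique solution modulo M = 9 · 11 · 7 = 693.
Solve pairwise, accumulating the modulus:
  Start with x ≡ 1 (mod 9).
  Combine with x ≡ 7 (mod 11): since gcd(9, 11) = 1, we get a unique residue mod 99.
    Write x = 1 + 9·t and substitute into x ≡ 7 (mod 11): 9·t ≡ 7 − 1 = 6 (mod 11).
    The inverse of 9 mod 11 is 5 (since 9·5 = 45 = 4·11 + 1), so t ≡ 5·6 = 30 ≡ 8 (mod 11).
    Then x = 1 + 9·8 = 73, valid modulo lcm(9, 11) = 99: x ≡ 73 (mod 99).
  Combine with x ≡ 5 (mod 7): since gcd(99, 7) = 1, we get a unique residue mod 693.
    Write x = 73 + 99·t and substitute into x ≡ 5 (mod 7): 99·t ≡ 5 − 73 = -68 (mod 7).
    Reduce coefficients mod 7: 1·t ≡ 2 (mod 7).
    So t ≡ 2 (mod 7).
    Then x = 73 + 99·2 = 271, valid modulo lcm(99, 7) = 693: x ≡ 271 (mod 693).
Verify: 271 mod 9 = 1 ✓, 271 mod 11 = 7 ✓, 271 mod 7 = 5 ✓.

x ≡ 271 (mod 693).


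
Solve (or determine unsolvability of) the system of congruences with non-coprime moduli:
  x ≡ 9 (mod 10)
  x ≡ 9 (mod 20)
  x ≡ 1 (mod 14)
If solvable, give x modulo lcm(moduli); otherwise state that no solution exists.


Moduli 10, 20, 14 are not pairwise coprime, so CRT works modulo lcm(m_i) when all pairwise compatibility conditions hold.
Pairwise compatibility: gcd(m_i, m_j) must divide a_i - a_j for every pair.
Merge one congruence at a time:
  Start: x ≡ 9 (mod 10).
  Combine with x ≡ 9 (mod 20): gcd(10, 20) = 10; 9 - 9 = 0, which IS divisible by 10, so compatible.
    Write x = 9 + 10·t and substitute into x ≡ 9 (mod 20): 10·t ≡ 9 − 9 = 0 (mod 20).
    Divide the congruence (and modulus) by g = 10: 1·t ≡ 0 (mod 2).
    So t ≡ 0 (mod 2).
    Then x = 9 + 10·0 = 9, valid modulo lcm(10, 20) = 20: x ≡ 9 (mod 20).
  Combine with x ≡ 1 (mod 14): gcd(20, 14) = 2; 1 - 9 = -8, which IS divisible by 2, so compatible.
    Write x = 9 + 20·t and substitute into x ≡ 1 (mod 14): 20·t ≡ 1 − 9 = -8 (mod 14).
    Divide the congruence (and modulus) by g = 2: 10·t ≡ -4 (mod 7).
    Reduce coefficients mod 7: 3·t ≡ 3 (mod 7).
    The inverse of 3 mod 7 is 5 (since 3·5 = 15 = 2·7 + 1), so t ≡ 5·3 = 15 ≡ 1 (mod 7).
    Then x = 9 + 20·1 = 29, valid modulo lcm(20, 14) = 140: x ≡ 29 (mod 140).
Verify: 29 mod 10 = 9, 29 mod 20 = 9, 29 mod 14 = 1.

x ≡ 29 (mod 140).


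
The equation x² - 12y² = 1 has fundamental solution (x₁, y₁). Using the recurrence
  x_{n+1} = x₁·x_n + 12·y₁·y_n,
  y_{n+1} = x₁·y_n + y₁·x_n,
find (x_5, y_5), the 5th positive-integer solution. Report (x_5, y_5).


Step 1: Find the fundamental solution (x₁, y₁) of x² - 12y² = 1.
  Expand √12 as a continued fraction. a₀ = ⌊√12⌋ = 3; iterate m_{k+1} = d_k·a_k − m_k, d_{k+1} = (12 − m_{k+1}²)/d_k, a_{k+1} = ⌊(a₀ + m_{k+1})/d_{k+1}⌋ (starting m₀ = 0, d₀ = 1), with convergents p_k = a_k·p_{k-1} + p_{k-2}, q_k = a_k·q_{k-1} + q_{k-2} (p₋₁ = 1, q₋₁ = 0):
  k = 0: a₀ = 3; p₀/q₀ = 3/1; p₀² − 12·q₀² = 9 − 12 = -3.
  k = 1: m = 3, d = 3, a = ⌊(3 + 3)/3⌋ = 2; p/q = (2·3 + 1)/(2·1 + 0) = 7/2; p² − 12·q² = 49 − 48 = 1.
  The first convergent with p² − 12·q² = 1 gives the fundamental solution (x₁, y₁) = (7, 2).
Step 2: Apply the recurrence (x_{n+1}, y_{n+1}) = (x₁x_n + 12y₁y_n, x₁y_n + y₁x_n) repeatedly.
  From (x_1, y_1) = (7, 2): x_2 = 7·7 + 12·2·2 = 97; y_2 = 7·2 + 2·7 = 28.
  From (x_2, y_2) = (97, 28): x_3 = 7·97 + 12·2·28 = 1351; y_3 = 7·28 + 2·97 = 390.
  From (x_3, y_3) = (1351, 390): x_4 = 7·1351 + 12·2·390 = 18817; y_4 = 7·390 + 2·1351 = 5432.
  From (x_4, y_4) = (18817, 5432): x_5 = 7·18817 + 12·2·5432 = 262087; y_5 = 7·5432 + 2·18817 = 75658.
Step 3: Verify x_5² - 12·y_5² = 68689595569 - 68689595568 = 1 (should be 1). ✓

(x_1, y_1) = (7, 2); (x_5, y_5) = (262087, 75658).


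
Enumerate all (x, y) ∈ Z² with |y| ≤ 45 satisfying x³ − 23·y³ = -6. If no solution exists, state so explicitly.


The equation is x³ - 23y³ = -6. For fixed y, x³ = 23·y³ − 6, so a solution requires the RHS to be a perfect cube.
Strategy: iterate y from -45 to 45, compute RHS = 23·y³ − 6, and check whether it is a (positive or negative) perfect cube.
Check small values of y:
  y = 0: RHS = -6 is not a perfect cube.
  y = 1: RHS = 17 is not a perfect cube.
  y = -1: RHS = -29 is not a perfect cube.
  y = 2: RHS = 178 is not a perfect cube.
  y = -2: RHS = -190 is not a perfect cube.
  y = 3: RHS = 615 is not a perfect cube.
  y = -3: RHS = -627 is not a perfect cube.
Continuing the search up to |y| = 45 finds no solutions either.
No (x, y) in the scanned range satisfies the equation.

No integer solutions with |y| ≤ 45.


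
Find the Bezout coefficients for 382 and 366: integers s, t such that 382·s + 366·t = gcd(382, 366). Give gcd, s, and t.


Euclidean algorithm on (382, 366) — divide until remainder is 0:
  382 = 1 · 366 + 16
  366 = 22 · 16 + 14
  16 = 1 · 14 + 2
  14 = 7 · 2 + 0
gcd(382, 366) = 2.
Track Bezout coefficients alongside the remainders: start with r₀ = 382 = a·1 + b·0 (s = 1, t = 0) and r₁ = 366 = a·0 + b·1 (s = 0, t = 1); each new remainder r_{k+1} = r_{k-1} − q_k·r_k inherits s_{k+1} = s_{k-1} − q_k·s_k, t_{k+1} = t_{k-1} − q_k·t_k, so r_k = a·s_k + b·t_k at every step:
  q = 1: r = 16, s = 1 − 1·0 = 1, t = 0 − 1·1 = -1  (check: 382·1 + 366·(-1) = 16)
  q = 22: r = 14, s = 0 − 22·1 = -22, t = 1 − 22·(-1) = 23  (check: 382·(-22) + 366·23 = 14)
  q = 1: r = 2, s = 1 − 1·(-22) = 23, t = -1 − 1·23 = -24  (check: 382·23 + 366·(-24) = 2)
The row with r = 2 (the gcd) gives the Bezout coefficients s = 23, t = -24.
Result: 382 · (23) + 366 · (-24) = 2.

gcd(382, 366) = 2; s = 23, t = -24 (check: 382·23 + 366·(-24) = 2).


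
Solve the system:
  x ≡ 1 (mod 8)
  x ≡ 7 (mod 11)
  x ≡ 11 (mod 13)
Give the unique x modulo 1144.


Moduli 8, 11, 13 are pairwise coprime; by CRT there is a unique solution modulo M = 8 · 11 · 13 = 1144.
Solve pairwise, accumulating the modulus:
  Start with x ≡ 1 (mod 8).
  Combine with x ≡ 7 (mod 11): since gcd(8, 11) = 1, we get a unique residue mod 88.
    Write x = 1 + 8·t and substitute into x ≡ 7 (mod 11): 8·t ≡ 7 − 1 = 6 (mod 11).
    The inverse of 8 mod 11 is 7 (since 8·7 = 56 = 5·11 + 1), so t ≡ 7·6 = 42 ≡ 9 (mod 11).
    Then x = 1 + 8·9 = 73, valid modulo lcm(8, 11) = 88: x ≡ 73 (mod 88).
  Combine with x ≡ 11 (mod 13): since gcd(88, 13) = 1, we get a unique residue mod 1144.
    Write x = 73 + 88·t and substitute into x ≡ 11 (mod 13): 88·t ≡ 11 − 73 = -62 (mod 13).
    Reduce coefficients mod 13: 10·t ≡ 3 (mod 13).
    The inverse of 10 mod 13 is 4 (since 10·4 = 40 = 3·13 + 1), so t ≡ 4·3 = 12 ≡ 12 (mod 13).
    Then x = 73 + 88·12 = 1129, valid modulo lcm(88, 13) = 1144: x ≡ 1129 (mod 1144).
Verify: 1129 mod 8 = 1 ✓, 1129 mod 11 = 7 ✓, 1129 mod 13 = 11 ✓.

x ≡ 1129 (mod 1144).


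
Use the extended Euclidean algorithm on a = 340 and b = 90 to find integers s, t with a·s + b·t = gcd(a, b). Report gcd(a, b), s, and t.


Euclidean algorithm on (340, 90) — divide until remainder is 0:
  340 = 3 · 90 + 70
  90 = 1 · 70 + 20
  70 = 3 · 20 + 10
  20 = 2 · 10 + 0
gcd(340, 90) = 10.
Track Bezout coefficients alongside the remainders: start with r₀ = 340 = a·1 + b·0 (s = 1, t = 0) and r₁ = 90 = a·0 + b·1 (s = 0, t = 1); each new remainder r_{k+1} = r_{k-1} − q_k·r_k inherits s_{k+1} = s_{k-1} − q_k·s_k, t_{k+1} = t_{k-1} − q_k·t_k, so r_k = a·s_k + b·t_k at every step:
  q = 3: r = 70, s = 1 − 3·0 = 1, t = 0 − 3·1 = -3  (check: 340·1 + 90·(-3) = 70)
  q = 1: r = 20, s = 0 − 1·1 = -1, t = 1 − 1·(-3) = 4  (check: 340·(-1) + 90·4 = 20)
  q = 3: r = 10, s = 1 − 3·(-1) = 4, t = -3 − 3·4 = -15  (check: 340·4 + 90·(-15) = 10)
The row with r = 10 (the gcd) gives the Bezout coefficients s = 4, t = -15.
Result: 340 · (4) + 90 · (-15) = 10.

gcd(340, 90) = 10; s = 4, t = -15 (check: 340·4 + 90·(-15) = 10).


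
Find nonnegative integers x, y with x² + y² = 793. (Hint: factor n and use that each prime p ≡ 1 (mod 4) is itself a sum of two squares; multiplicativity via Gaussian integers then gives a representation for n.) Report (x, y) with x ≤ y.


Step 1: Factor n = 793 = 13 · 61.
Step 2: Check the mod-4 condition on each prime factor: 13 ≡ 1 (mod 4), exponent 1; 61 ≡ 1 (mod 4), exponent 1.
All primes ≡ 3 (mod 4) appear to even exponent (or don't appear), so by the two-squares theorem n IS expressible as a sum of two squares.
Step 3: Build a representation. Here n = 13 · 61 is a product of primes ≡ 1 (mod 4). Each prime p ≡ 1 (mod 4) is itself a sum of two squares; find a² by testing p − a² for a perfect square:
  13: 13 − 1² = 12, 13 − 2² = 9 = 3² ⇒ 13 = 2² + 3².
  61: 61 − 1² = 60, 61 − 2² = 57, 61 − 3² = 52, 61 − 4² = 45, 61 − 5² = 36 = 6² ⇒ 61 = 5² + 6².
  Combine using the Brahmagupta–Fibonacci identity (a² + b²)(c² + d²) = (ac − bd)² + (ad + bc)² = (ac + bd)² + (ad − bc)²:
  13 · 61 = 793: from (2² + 3²)(5² + 6²), take (2·5 − 3·6, 2·6 + 3·5) = (10 − 18, 12 + 15) = (-8, 27); dropping signs (only squares matter) gives (8, 27); check 8² + 27² = 64 + 729 = 793 ✓.
Step 4: Order so x ≤ y and verify: 8² + 27² = 64 + 729 = 793 = n. ✓

n = 793 = 8² + 27² (one valid representation with x ≤ y).


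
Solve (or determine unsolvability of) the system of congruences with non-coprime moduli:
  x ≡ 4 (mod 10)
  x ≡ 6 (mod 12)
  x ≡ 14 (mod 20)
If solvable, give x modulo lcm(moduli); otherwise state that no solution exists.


Moduli 10, 12, 20 are not pairwise coprime, so CRT works modulo lcm(m_i) when all pairwise compatibility conditions hold.
Pairwise compatibility: gcd(m_i, m_j) must divide a_i - a_j for every pair.
Merge one congruence at a time:
  Start: x ≡ 4 (mod 10).
  Combine with x ≡ 6 (mod 12): gcd(10, 12) = 2; 6 - 4 = 2, which IS divisible by 2, so compatible.
    Write x = 4 + 10·t and substitute into x ≡ 6 (mod 12): 10·t ≡ 6 − 4 = 2 (mod 12).
    Divide the congruence (and modulus) by g = 2: 5·t ≡ 1 (mod 6).
    The inverse of 5 mod 6 is 5 (since 5·5 = 25 = 4·6 + 1), so t ≡ 5·1 = 5 ≡ 5 (mod 6).
    Then x = 4 + 10·5 = 54, valid modulo lcm(10, 12) = 60: x ≡ 54 (mod 60).
  Combine with x ≡ 14 (mod 20): gcd(60, 20) = 20; 14 - 54 = -40, which IS divisible by 20, so compatible.
    Write x = 54 + 60·t and substitute into x ≡ 14 (mod 20): 60·t ≡ 14 − 54 = -40 (mod 20).
    Divide the congruence (and modulus) by g = 20: 3·t ≡ -2 (mod 1).
    Modulo 1 every t works; take t = 0.
    Then x = 54 + 60·0 = 54, valid modulo lcm(60, 20) = 60: x ≡ 54 (mod 60).
Verify: 54 mod 10 = 4, 54 mod 12 = 6, 54 mod 20 = 14.

x ≡ 54 (mod 60).
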